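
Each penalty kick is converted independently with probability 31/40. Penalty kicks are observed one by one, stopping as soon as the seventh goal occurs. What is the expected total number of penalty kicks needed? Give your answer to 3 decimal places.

9.032

Y = total penalty kicks until the seventh success; negative binomial with r=7, p=0.775.
E[Y] = r / p = 7 / 0.775 = 9.03226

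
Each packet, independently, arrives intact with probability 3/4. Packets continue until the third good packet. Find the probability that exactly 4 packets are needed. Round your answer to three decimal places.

0.316

Y = trial on which the third success occurs; negative binomial, r=3, p=0.75.
P(Y=4) = C(3,2) · p^3 · (1−p)^1
= 3 · 0.42188 · 0.25 = 0.31641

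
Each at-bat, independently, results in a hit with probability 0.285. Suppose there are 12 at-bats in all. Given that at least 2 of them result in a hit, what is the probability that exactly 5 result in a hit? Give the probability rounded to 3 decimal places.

0.159

X ~ Binomial(12, 0.285). Want P(X=5 | X≥2) = P(X=5) / P(X≥2).
P(X=5) = C(12,5)·0.285^5·0.715^7 = 0.14226
P(X≥2) = 1 − 0.01785 − 0.08539 = 0.89676
Ratio = 0.14226 / 0.89676 = 0.15864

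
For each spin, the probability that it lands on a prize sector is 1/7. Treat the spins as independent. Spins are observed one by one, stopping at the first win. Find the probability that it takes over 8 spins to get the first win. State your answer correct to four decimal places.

Y = number of spins to the first success; geometric, p = 0.142857.
P(Y > 8) = P(first 8 all fail) = (1−p)^8 = 0.291357

0.2914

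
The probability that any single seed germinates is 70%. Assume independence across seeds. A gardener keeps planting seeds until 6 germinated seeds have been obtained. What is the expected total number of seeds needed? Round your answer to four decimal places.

8.5714

Y = total seeds until the sixth success; negative binomial with r=6, p=0.70.
E[Y] = r / p = 6 / 0.70 = 8.571429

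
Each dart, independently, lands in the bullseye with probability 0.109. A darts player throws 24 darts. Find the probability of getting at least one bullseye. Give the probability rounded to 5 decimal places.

0.93733

P(at least one) = 1 − P(none) = 1 − (1 − 0.109)^24
= 1 − 0.0626708 = 0.9373292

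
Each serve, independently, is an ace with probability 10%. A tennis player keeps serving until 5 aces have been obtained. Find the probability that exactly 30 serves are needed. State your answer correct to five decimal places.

Y = trial on which the fifth success occurs; negative binomial, r=5, p=0.10.
P(Y=30) = C(29,4) · p^5 · (1−p)^25
= 23751 · 1e-05 · 0.07179 = 0.0170508

0.01705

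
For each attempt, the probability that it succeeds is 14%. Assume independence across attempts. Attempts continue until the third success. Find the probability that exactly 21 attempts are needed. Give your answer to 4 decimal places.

0.0345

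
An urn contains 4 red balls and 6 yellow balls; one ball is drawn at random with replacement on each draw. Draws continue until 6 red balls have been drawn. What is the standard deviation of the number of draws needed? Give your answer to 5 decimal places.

4.74342

Y = total draws until the sixth success; negative binomial with r=6, p=0.40.
SD(Y) = √[r(1−p)/p²] = √(22.5000000) = 4.7434165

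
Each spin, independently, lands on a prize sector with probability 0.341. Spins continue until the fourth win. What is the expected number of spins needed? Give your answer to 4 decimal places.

Y = total spins until the fourth success; negative binomial with r=4, p=0.341.
E[Y] = r / p = 4 / 0.341 = 11.730205

11.7302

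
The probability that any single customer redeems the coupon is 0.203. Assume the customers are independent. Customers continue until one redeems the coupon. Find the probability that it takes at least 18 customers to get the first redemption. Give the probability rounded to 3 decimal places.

0.021

Y = number of customers to the first success; geometric, p = 0.203.
P(Y > 17) = P(first 17 all fail) = (1−p)^17 = 0.02112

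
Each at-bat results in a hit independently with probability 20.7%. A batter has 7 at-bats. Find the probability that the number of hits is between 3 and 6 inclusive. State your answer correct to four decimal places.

0.1603

X ~ Binomial(7, 0.207); P(3 ≤ X ≤ 6) = Σ C(7,k) p^k (1−p)^(7−k) over k:
  k=3: C(7,3)·0.207^3·0.793^4 = 0.122764
  k=4: C(7,4)·0.207^4·0.793^3 = 0.032046
  k=5: C(7,5)·0.207^5·0.793^2 = 0.005019
  k=6: C(7,6)·0.207^6·0.793^1 = 0.000437
Total = 0.160266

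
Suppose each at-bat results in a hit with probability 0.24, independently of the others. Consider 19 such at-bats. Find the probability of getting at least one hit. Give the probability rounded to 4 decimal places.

P(at least one) = 1 − P(none) = 1 − (1 − 0.24)^19
= 1 − 0.005438 = 0.994562

0.9946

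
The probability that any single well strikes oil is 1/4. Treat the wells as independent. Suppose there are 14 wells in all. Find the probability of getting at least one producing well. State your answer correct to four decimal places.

0.9822

P(at least one) = 1 − P(none) = 1 − (1 − 0.25)^14
= 1 − 0.017818 = 0.982182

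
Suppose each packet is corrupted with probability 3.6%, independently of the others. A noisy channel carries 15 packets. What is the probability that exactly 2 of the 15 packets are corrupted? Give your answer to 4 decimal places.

X ~ Binomial(n=15, p=0.036).
P(X=2) = C(15,2) · p^2 · (1−p)^13
= 105 · 0.001296 · 0.62087 = 0.084488

0.0845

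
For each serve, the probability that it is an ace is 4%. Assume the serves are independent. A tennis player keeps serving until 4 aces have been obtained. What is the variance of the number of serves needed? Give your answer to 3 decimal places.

2400.000

Y = total serves until the fourth success; negative binomial with r=4, p=0.04.
Var(Y) = r(1−p)/p² = 4·0.96 / 0.04² = 2400.00000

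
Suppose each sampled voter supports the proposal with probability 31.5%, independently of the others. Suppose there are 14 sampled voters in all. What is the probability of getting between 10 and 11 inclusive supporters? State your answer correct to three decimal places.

0.002

X ~ Binomial(14, 0.315); P(10 ≤ X ≤ 11) = Σ C(14,k) p^k (1−p)^(14−k) over k:
  k=10: C(14,10)·0.315^10·0.685^4 = 0.00212
  k=11: C(14,11)·0.315^11·0.685^3 = 0.00035
Total = 0.00247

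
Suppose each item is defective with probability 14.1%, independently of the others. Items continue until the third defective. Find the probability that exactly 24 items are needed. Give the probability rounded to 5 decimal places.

0.02915

Y = trial on which the third success occurs; negative binomial, r=3, p=0.141.
P(Y=24) = C(23,2) · p^3 · (1−p)^21
= 253 · 0.0028032 · 0.041101 = 0.0291497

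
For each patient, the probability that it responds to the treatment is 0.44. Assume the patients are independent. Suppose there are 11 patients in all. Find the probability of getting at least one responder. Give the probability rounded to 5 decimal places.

0.99830

P(at least one) = 1 − P(none) = 1 − (1 − 0.44)^11
= 1 − 0.0016985 = 0.9983015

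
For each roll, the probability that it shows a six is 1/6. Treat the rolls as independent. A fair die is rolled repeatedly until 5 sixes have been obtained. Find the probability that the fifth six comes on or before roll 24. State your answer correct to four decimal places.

0.3706

Finishing within 24 rolls ⇔ at least 5 successes in the first 24. With X ~ Binomial(24, 0.166667), P(Y ≤ 24) = 1 − P(X ≤ 4).
  k=0: C(24,0)·0.166667^0·0.833333^24 = 0.012579
  k=1: C(24,1)·0.166667^1·0.833333^23 = 0.060380
  k=2: C(24,2)·0.166667^2·0.833333^22 = 0.138873
  k=3: C(24,3)·0.166667^3·0.833333^21 = 0.203681
  k=4: C(24,4)·0.166667^4·0.833333^20 = 0.213865
1 − 0.629378 = 0.370622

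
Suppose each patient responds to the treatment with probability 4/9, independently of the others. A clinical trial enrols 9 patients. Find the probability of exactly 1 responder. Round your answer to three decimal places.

X ~ Binomial(n=9, p=0.444444).
P(X=1) = C(9,1) · p^1 · (1−p)^8
= 9 · 0.44444 · 0.0090744 = 0.03630

0.036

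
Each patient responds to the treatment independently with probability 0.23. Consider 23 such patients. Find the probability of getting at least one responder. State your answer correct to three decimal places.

P(at least one) = 1 − P(none) = 1 − (1 − 0.23)^23
= 1 − 0.00245 = 0.99755

0.998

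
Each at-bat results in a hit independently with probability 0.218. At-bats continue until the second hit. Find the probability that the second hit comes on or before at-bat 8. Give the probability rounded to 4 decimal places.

Finishing within 8 at-bats ⇔ at least 2 successes in the first 8. With X ~ Binomial(8, 0.218), P(Y ≤ 8) = 1 − P(X ≤ 1).
  k=0: C(8,0)·0.218^0·0.782^8 = 0.139847
  k=1: C(8,1)·0.218^1·0.782^7 = 0.311884
1 − 0.451732 = 0.548268

0.5483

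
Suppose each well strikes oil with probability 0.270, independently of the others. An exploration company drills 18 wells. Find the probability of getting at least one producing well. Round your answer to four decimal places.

0.9965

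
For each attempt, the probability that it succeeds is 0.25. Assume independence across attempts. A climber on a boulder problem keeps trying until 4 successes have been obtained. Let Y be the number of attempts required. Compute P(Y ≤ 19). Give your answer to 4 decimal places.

Finishing within 19 attempts ⇔ at least 4 successes in the first 19. With X ~ Binomial(19, 0.25), P(Y ≤ 19) = 1 − P(X ≤ 3).
  k=0: C(19,0)·0.25^0·0.75^19 = 0.004228
  k=1: C(19,1)·0.25^1·0.75^18 = 0.026779
  k=2: C(19,2)·0.25^2·0.75^17 = 0.080337
  k=3: C(19,3)·0.25^3·0.75^16 = 0.151748
1 − 0.263093 = 0.736907

0.7369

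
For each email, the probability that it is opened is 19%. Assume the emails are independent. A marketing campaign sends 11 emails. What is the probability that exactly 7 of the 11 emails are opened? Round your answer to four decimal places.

0.0013

X ~ Binomial(n=11, p=0.19).
P(X=7) = C(11,7) · p^7 · (1−p)^4
= 330 · 8.9387e-06 · 0.43047 = 0.001270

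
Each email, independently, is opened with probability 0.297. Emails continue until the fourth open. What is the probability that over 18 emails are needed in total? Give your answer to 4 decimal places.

Needing more than 18 emails ⇔ fewer than 4 successes in the first 18. With X ~ Binomial(18, 0.297), P(Y > 18) = P(X ≤ 3).
  k=0: C(18,0)·0.297^0·0.703^18 = 0.001759
  k=1: C(18,1)·0.297^1·0.703^17 = 0.013374
  k=2: C(18,2)·0.297^2·0.703^16 = 0.048027
  k=3: C(18,3)·0.297^3·0.703^15 = 0.108215
P(X ≤ 3) = 0.171376

0.1714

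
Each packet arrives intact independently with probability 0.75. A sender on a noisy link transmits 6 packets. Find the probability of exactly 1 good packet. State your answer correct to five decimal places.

X ~ Binomial(n=6, p=0.75).
P(X=1) = C(6,1) · p^1 · (1−p)^5
= 6 · 0.75 · 0.00097656 = 0.0043945

0.00439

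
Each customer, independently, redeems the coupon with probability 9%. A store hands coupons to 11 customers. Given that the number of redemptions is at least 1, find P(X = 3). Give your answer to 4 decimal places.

0.0876

X ~ Binomial(11, 0.09). Want P(X=3 | X≥1) = P(X=3) / P(X≥1).
P(X=3) = C(11,3)·0.09^3·0.91^8 = 0.056564
P(X≥1) = 1 − 0.354369 = 0.645631
Ratio = 0.056564 / 0.645631 = 0.087611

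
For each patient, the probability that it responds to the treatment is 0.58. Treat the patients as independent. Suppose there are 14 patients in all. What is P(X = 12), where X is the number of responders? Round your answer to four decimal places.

0.0233

X ~ Binomial(n=14, p=0.58).
P(X=12) = C(14,12) · p^12 · (1−p)^2
= 91 · 0.0014492 · 0.1764 = 0.023264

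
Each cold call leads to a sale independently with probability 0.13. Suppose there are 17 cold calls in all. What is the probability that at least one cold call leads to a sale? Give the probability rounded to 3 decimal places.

0.906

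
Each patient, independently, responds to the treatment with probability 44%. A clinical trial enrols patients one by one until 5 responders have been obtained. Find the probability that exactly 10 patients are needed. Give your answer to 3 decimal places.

0.114

Y = trial on which the fifth success occurs; negative binomial, r=5, p=0.44.
P(Y=10) = C(9,4) · p^5 · (1−p)^5
= 126 · 0.016492 · 0.055073 = 0.11444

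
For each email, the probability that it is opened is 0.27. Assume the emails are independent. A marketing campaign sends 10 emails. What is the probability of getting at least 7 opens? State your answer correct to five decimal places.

0.00562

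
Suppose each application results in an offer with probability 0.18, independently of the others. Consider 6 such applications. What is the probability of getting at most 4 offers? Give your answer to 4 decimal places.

0.9990

X ~ Binomial(6, 0.18); P(X ≤ 4) = Σ C(6,k) p^k (1−p)^(6−k) over k:
  k=0: C(6,0)·0.18^0·0.82^6 = 0.304007
  k=1: C(6,1)·0.18^1·0.82^5 = 0.400399
  k=2: C(6,2)·0.18^2·0.82^4 = 0.219731
  k=3: C(6,3)·0.18^3·0.82^3 = 0.064312
  k=4: C(6,4)·0.18^4·0.82^2 = 0.010588
Total = 0.999036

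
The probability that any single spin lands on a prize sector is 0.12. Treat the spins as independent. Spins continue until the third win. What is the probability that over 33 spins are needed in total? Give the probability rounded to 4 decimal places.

Needing more than 33 spins ⇔ fewer than 3 successes in the first 33. With X ~ Binomial(33, 0.12), P(Y > 33) = P(X ≤ 2).
  k=0: C(33,0)·0.12^0·0.88^33 = 0.014721
  k=1: C(33,1)·0.12^1·0.88^32 = 0.066243
  k=2: C(33,2)·0.12^2·0.88^31 = 0.144530
P(X ≤ 2) = 0.225494

0.2255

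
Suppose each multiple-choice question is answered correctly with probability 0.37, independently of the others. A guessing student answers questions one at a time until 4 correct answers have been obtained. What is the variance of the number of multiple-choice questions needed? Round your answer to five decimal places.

18.40760

Y = total multiple-choice questions until the fourth success; negative binomial with r=4, p=0.37.
Var(Y) = r(1−p)/p² = 4·0.63 / 0.37² = 18.4075968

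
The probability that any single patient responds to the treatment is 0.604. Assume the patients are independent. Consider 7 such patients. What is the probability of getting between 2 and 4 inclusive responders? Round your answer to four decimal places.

0.5535

X ~ Binomial(7, 0.604); P(2 ≤ X ≤ 4) = Σ C(7,k) p^k (1−p)^(7−k) over k:
  k=2: C(7,2)·0.604^2·0.396^5 = 0.074605
  k=3: C(7,3)·0.604^3·0.396^4 = 0.189653
  k=4: C(7,4)·0.604^4·0.396^3 = 0.289269
Total = 0.553527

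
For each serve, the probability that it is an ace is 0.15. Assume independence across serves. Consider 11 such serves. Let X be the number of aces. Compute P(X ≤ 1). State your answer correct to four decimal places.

0.4922

X ~ Binomial(11, 0.15); P(X ≤ 1) = Σ C(11,k) p^k (1−p)^(11−k) over k:
  k=0: C(11,0)·0.15^0·0.85^11 = 0.167343
  k=1: C(11,1)·0.15^1·0.85^10 = 0.324843
Total = 0.492186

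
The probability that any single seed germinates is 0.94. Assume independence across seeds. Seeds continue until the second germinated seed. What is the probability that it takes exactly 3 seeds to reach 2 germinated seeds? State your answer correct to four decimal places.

0.1060

Y = trial on which the second success occurs; negative binomial, r=2, p=0.94.
P(Y=3) = C(2,1) · p^2 · (1−p)^1
= 2 · 0.8836 · 0.06 = 0.106032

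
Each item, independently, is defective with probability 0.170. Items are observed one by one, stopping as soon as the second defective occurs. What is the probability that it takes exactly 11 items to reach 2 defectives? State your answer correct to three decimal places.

0.054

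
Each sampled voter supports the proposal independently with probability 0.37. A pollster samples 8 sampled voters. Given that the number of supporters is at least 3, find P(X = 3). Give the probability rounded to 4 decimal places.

X ~ Binomial(8, 0.37). Want P(X=3 | X≥3) = P(X=3) / P(X≥3).
P(X=3) = C(8,3)·0.37^3·0.63^5 = 0.281511
P(X≥3) = 1 − 0.024816 − 0.116594 − 0.239665 = 0.618926
Ratio = 0.281511 / 0.618926 = 0.454839

0.4548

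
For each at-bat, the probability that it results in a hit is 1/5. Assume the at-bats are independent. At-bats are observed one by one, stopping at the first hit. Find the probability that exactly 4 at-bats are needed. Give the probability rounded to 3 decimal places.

Geometric (trials to first success), p = 0.20.
P(Y = 4) = (1−p)^3 · p = 0.512 · 0.20 = 0.10240

0.102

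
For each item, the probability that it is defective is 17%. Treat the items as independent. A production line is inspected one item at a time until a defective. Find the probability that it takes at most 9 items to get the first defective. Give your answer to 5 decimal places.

Y = number of items to the first success; geometric, p = 0.17.
P(Y ≤ 9) = 1 − (1−p)^9 = 1 − 0.1869403 = 0.8130597

0.81306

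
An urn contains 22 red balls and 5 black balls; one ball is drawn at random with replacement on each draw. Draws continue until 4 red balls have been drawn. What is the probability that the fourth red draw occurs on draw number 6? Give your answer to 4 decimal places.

0.1512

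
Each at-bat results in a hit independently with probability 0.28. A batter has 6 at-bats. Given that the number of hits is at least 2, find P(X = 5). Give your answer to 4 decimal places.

X ~ Binomial(6, 0.28). Want P(X=5 | X≥2) = P(X=5) / P(X≥2).
P(X=5) = C(6,5)·0.28^5·0.72^1 = 0.007435
P(X≥2) = 1 − 0.139314 − 0.325066 = 0.535620
Ratio = 0.007435 / 0.535620 = 0.013881

0.0139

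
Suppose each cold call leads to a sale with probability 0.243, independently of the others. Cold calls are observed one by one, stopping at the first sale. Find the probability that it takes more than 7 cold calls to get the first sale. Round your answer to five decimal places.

Y = number of cold calls to the first success; geometric, p = 0.243.
P(Y > 7) = P(first 7 all fail) = (1−p)^7 = 0.1424529

0.14245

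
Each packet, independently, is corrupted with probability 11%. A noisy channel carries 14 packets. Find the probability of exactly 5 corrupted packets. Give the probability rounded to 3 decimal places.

X ~ Binomial(n=14, p=0.11).
P(X=5) = C(14,5) · p^5 · (1−p)^9
= 2002 · 1.6105e-05 · 0.35036 = 0.01130

0.011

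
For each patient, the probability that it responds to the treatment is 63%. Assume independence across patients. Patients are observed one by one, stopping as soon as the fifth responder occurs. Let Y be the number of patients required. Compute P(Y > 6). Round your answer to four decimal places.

0.7172

Needing more than 6 patients ⇔ fewer than 5 successes in the first 6. With X ~ Binomial(6, 0.63), P(Y > 6) = P(X ≤ 4).
  k=0: C(6,0)·0.63^0·0.37^6 = 0.002566
  k=1: C(6,1)·0.63^1·0.37^5 = 0.026212
  k=2: C(6,2)·0.63^2·0.37^4 = 0.111578
  k=3: C(6,3)·0.63^3·0.37^3 = 0.253313
  k=4: C(6,4)·0.63^4·0.37^2 = 0.323487
P(X ≤ 4) = 0.717156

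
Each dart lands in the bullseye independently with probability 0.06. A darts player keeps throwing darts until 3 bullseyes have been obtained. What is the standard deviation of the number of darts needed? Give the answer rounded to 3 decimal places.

27.988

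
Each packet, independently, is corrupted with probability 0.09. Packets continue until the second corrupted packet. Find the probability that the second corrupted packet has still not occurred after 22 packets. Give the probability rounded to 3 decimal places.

0.399

Needing more than 22 packets ⇔ fewer than 2 successes in the first 22. With X ~ Binomial(22, 0.09), P(Y > 22) = P(X ≤ 1).
  k=0: C(22,0)·0.09^0·0.91^22 = 0.12558
  k=1: C(22,1)·0.09^1·0.91^21 = 0.27323
P(X ≤ 1) = 0.39881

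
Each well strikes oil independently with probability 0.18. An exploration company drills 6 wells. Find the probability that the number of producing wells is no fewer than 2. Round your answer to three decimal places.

0.296

X ~ Binomial(6, 0.18); P(X ≥ 2) = Σ C(6,k) p^k (1−p)^(6−k) over k:
  k=2: C(6,2)·0.18^2·0.82^4 = 0.21973
  k=3: C(6,3)·0.18^3·0.82^3 = 0.06431
  k=4: C(6,4)·0.18^4·0.82^2 = 0.01059
  k=5: C(6,5)·0.18^5·0.82^1 = 0.00093
  k=6: C(6,6)·0.18^6·0.82^0 = 0.00003
Total = 0.29559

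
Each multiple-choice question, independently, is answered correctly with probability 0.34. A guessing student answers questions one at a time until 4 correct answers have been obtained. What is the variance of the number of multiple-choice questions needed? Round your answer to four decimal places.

Y = total multiple-choice questions until the fourth success; negative binomial with r=4, p=0.34.
Var(Y) = r(1−p)/p² = 4·0.66 / 0.34² = 22.837370

22.8374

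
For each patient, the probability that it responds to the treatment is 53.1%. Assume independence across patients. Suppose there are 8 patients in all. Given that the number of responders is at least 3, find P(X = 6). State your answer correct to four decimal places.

X ~ Binomial(8, 0.531). Want P(X=6 | X≥3) = P(X=6) / P(X≥3).
P(X=6) = C(8,6)·0.531^6·0.469^2 = 0.138061
P(X≥3) = 1 − 0.002341 − 0.021203 − 0.084020 = 0.892436
Ratio = 0.138061 / 0.892436 = 0.154701

0.1547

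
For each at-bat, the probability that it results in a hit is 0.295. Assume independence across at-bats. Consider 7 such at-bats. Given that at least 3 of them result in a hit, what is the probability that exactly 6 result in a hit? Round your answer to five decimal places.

X ~ Binomial(7, 0.295). Want P(X=6 | X≥3) = P(X=6) / P(X≥3).
P(X=6) = C(7,6)·0.295^6·0.705^1 = 0.0032525
P(X≥3) = 1 − 0.0865613 − 0.2535448 − 0.3182797 = 0.3416142
Ratio = 0.0032525 / 0.3416142 = 0.0095210

0.00952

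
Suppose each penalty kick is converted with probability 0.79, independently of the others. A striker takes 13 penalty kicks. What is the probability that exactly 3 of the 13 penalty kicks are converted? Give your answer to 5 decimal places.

0.00002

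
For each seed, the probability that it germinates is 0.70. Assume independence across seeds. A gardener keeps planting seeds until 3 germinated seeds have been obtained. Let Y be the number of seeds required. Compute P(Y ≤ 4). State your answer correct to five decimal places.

0.65170

Finishing within 4 seeds ⇔ at least 3 successes in the first 4. With X ~ Binomial(4, 0.70), P(Y ≤ 4) = 1 − P(X ≤ 2).
  k=0: C(4,0)·0.70^0·0.30^4 = 0.0081000
  k=1: C(4,1)·0.70^1·0.30^3 = 0.0756000
  k=2: C(4,2)·0.70^2·0.30^2 = 0.2646000
1 − 0.3483000 = 0.6517000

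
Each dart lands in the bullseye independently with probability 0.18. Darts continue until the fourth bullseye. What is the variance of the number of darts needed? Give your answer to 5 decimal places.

101.23457

Y = total darts until the fourth success; negative binomial with r=4, p=0.18.
Var(Y) = r(1−p)/p² = 4·0.82 / 0.18² = 101.2345679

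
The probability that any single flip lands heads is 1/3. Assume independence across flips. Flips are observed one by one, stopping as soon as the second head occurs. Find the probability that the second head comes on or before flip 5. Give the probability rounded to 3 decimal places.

Finishing within 5 flips ⇔ at least 2 successes in the first 5. With X ~ Binomial(5, 0.333333), P(Y ≤ 5) = 1 − P(X ≤ 1).
  k=0: C(5,0)·0.333333^0·0.666667^5 = 0.13169
  k=1: C(5,1)·0.333333^1·0.666667^4 = 0.32922
1 − 0.46091 = 0.53909

0.539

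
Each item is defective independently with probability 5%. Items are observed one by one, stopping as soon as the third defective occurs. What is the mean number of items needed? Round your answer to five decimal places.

Y = total items until the third success; negative binomial with r=3, p=0.05.
E[Y] = r / p = 3 / 0.05 = 60.0000000

60.00000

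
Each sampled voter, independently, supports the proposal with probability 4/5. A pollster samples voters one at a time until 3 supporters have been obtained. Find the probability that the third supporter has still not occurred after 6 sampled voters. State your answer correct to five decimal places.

0.01696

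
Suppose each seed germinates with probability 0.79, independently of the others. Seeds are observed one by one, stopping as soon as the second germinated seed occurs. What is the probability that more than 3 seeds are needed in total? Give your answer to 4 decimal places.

Needing more than 3 seeds ⇔ fewer than 2 successes in the first 3. With X ~ Binomial(3, 0.79), P(Y > 3) = P(X ≤ 1).
  k=0: C(3,0)·0.79^0·0.21^3 = 0.009261
  k=1: C(3,1)·0.79^1·0.21^2 = 0.104517
P(X ≤ 1) = 0.113778

0.1138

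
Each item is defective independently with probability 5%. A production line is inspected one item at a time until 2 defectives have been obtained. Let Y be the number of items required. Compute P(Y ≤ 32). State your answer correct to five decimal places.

Finishing within 32 items ⇔ at least 2 successes in the first 32. With X ~ Binomial(32, 0.05), P(Y ≤ 32) = 1 − P(X ≤ 1).
  k=0: C(32,0)·0.05^0·0.95^32 = 0.1937115
  k=1: C(32,1)·0.05^1·0.95^31 = 0.3262509
1 − 0.5199624 = 0.4800376

0.48004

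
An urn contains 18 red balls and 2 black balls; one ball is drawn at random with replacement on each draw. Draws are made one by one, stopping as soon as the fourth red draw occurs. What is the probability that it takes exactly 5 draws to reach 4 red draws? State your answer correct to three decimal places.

0.262

Y = trial on which the fourth success occurs; negative binomial, r=4, p=0.90.
P(Y=5) = C(4,3) · p^4 · (1−p)^1
= 4 · 0.6561 · 0.1 = 0.26244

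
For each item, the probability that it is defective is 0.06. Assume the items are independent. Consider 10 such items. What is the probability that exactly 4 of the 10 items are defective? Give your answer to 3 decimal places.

0.002

X ~ Binomial(n=10, p=0.06).
P(X=4) = C(10,4) · p^4 · (1−p)^6
= 210 · 1.296e-05 · 0.68987 = 0.00188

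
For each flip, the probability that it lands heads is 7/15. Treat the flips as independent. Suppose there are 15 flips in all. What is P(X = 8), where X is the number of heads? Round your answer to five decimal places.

X ~ Binomial(n=15, p=0.466667).
P(X=8) = C(15,8) · p^8 · (1−p)^7
= 6435 · 0.0022493 · 0.012274 = 0.1776617

0.17766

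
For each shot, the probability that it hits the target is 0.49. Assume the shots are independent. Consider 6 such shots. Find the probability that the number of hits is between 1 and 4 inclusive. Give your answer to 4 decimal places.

X ~ Binomial(6, 0.49); P(1 ≤ X ≤ 4) = Σ C(6,k) p^k (1−p)^(6−k) over k:
  k=1: C(6,1)·0.49^1·0.51^5 = 0.101437
  k=2: C(6,2)·0.49^2·0.51^4 = 0.243649
  k=3: C(6,3)·0.49^3·0.51^3 = 0.312125
  k=4: C(6,4)·0.49^4·0.51^2 = 0.224914
Total = 0.882125

0.8821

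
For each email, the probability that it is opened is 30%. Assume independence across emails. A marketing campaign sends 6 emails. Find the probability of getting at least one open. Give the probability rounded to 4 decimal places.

P(at least one) = 1 − P(none) = 1 − (1 − 0.30)^6
= 1 − 0.117649 = 0.882351

0.8824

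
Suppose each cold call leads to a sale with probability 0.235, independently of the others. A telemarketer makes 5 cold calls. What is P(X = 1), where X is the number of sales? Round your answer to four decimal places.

X ~ Binomial(n=5, p=0.235).
P(X=1) = C(5,1) · p^1 · (1−p)^4
= 5 · 0.235 · 0.34249 = 0.402424

0.4024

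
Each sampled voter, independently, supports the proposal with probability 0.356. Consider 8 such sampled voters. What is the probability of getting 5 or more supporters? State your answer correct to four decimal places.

X ~ Binomial(8, 0.356); P(X ≥ 5) = Σ C(8,k) p^k (1−p)^(8−k) over k:
  k=5: C(8,5)·0.356^5·0.644^3 = 0.085525
  k=6: C(8,6)·0.356^6·0.644^2 = 0.023639
  k=7: C(8,7)·0.356^7·0.644^1 = 0.003734
  k=8: C(8,8)·0.356^8·0.644^0 = 0.000258
Total = 0.113156

0.1132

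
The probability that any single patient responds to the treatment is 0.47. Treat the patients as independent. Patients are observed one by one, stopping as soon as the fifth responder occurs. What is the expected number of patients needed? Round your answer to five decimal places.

Y = total patients until the fifth success; negative binomial with r=5, p=0.47.
E[Y] = r / p = 5 / 0.47 = 10.6382979

10.63830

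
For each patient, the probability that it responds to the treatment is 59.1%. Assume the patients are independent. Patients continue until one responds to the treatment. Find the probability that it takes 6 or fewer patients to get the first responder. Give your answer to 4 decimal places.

Y = number of patients to the first success; geometric, p = 0.591.
P(Y ≤ 6) = 1 − (1−p)^6 = 1 − 0.004681 = 0.995319

0.9953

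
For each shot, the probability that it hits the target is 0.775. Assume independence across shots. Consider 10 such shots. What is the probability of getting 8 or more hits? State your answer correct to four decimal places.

0.6016

X ~ Binomial(10, 0.775); P(X ≥ 8) = Σ C(10,k) p^k (1−p)^(10−k) over k:
  k=8: C(10,8)·0.775^8·0.225^2 = 0.296477
  k=9: C(10,9)·0.775^9·0.225^1 = 0.226933
  k=10: C(10,10)·0.775^10·0.225^0 = 0.078166
Total = 0.601576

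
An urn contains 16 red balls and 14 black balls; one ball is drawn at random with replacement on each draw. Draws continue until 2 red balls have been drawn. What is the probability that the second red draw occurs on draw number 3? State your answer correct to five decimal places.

0.26548

Y = trial on which the second success occurs; negative binomial, r=2, p=0.533333.
P(Y=3) = C(2,1) · p^2 · (1−p)^1
= 2 · 0.28444 · 0.46667 = 0.2654815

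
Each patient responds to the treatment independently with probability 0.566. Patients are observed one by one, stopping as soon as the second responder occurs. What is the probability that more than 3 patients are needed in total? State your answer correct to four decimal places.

0.4016

Needing more than 3 patients ⇔ fewer than 2 successes in the first 3. With X ~ Binomial(3, 0.566), P(Y > 3) = P(X ≤ 1).
  k=0: C(3,0)·0.566^0·0.434^3 = 0.081747
  k=1: C(3,1)·0.566^1·0.434^2 = 0.319828
P(X ≤ 1) = 0.401575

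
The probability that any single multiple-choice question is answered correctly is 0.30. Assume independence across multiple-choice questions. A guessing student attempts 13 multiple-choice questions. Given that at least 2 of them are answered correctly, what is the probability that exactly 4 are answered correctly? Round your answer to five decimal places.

X ~ Binomial(13, 0.30). Want P(X=4 | X≥2) = P(X=4) / P(X≥2).
P(X=4) = C(13,4)·0.30^4·0.70^9 = 0.2337079
P(X≥2) = 1 − 0.0096889 − 0.0539810 = 0.9363301
Ratio = 0.2337079 / 0.9363301 = 0.2495999

0.24960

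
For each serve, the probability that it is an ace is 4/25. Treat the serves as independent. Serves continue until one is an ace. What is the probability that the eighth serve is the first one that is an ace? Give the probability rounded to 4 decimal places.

Geometric (trials to first success), p = 0.16.
P(Y = 8) = (1−p)^7 · p = 0.29509 · 0.16 = 0.047214

0.0472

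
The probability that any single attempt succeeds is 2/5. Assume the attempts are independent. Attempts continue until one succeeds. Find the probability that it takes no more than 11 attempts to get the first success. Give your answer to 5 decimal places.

Y = number of attempts to the first success; geometric, p = 0.40.
P(Y ≤ 11) = 1 − (1−p)^11 = 1 − 0.0036280 = 0.9963720

0.99637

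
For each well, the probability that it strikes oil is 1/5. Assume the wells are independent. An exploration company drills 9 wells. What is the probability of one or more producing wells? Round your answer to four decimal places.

0.8658

P(at least one) = 1 − P(none) = 1 − (1 − 0.20)^9
= 1 − 0.134218 = 0.865782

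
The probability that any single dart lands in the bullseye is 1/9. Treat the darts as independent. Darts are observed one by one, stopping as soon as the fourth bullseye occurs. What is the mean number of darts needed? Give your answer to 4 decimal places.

Y = total darts until the fourth success; negative binomial with r=4, p=0.111111.
E[Y] = r / p = 4 / 0.111111 = 36.000000

36.0000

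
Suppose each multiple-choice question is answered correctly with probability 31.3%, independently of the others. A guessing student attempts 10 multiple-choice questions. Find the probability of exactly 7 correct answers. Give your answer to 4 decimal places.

X ~ Binomial(n=10, p=0.313).
P(X=7) = C(10,7) · p^7 · (1−p)^3
= 120 · 0.00029431 · 0.32424 = 0.011451

0.0115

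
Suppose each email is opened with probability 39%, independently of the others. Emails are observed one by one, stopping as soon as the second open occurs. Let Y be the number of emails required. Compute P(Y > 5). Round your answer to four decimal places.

Needing more than 5 emails ⇔ fewer than 2 successes in the first 5. With X ~ Binomial(5, 0.39), P(Y > 5) = P(X ≤ 1).
  k=0: C(5,0)·0.39^0·0.61^5 = 0.084460
  k=1: C(5,1)·0.39^1·0.61^4 = 0.269994
P(X ≤ 1) = 0.354454

0.3545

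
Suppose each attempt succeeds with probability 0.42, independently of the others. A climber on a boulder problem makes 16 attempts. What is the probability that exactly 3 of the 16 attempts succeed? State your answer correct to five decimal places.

X ~ Binomial(n=16, p=0.42).
P(X=3) = C(16,3) · p^3 · (1−p)^13
= 560 · 0.074088 · 0.00084055 = 0.0348738

0.03487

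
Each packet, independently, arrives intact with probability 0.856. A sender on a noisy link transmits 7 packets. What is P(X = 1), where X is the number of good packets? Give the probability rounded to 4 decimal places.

X ~ Binomial(n=7, p=0.856).
P(X=1) = C(7,1) · p^1 · (1−p)^6
= 7 · 0.856 · 8.9161e-06 = 0.000053

0.0001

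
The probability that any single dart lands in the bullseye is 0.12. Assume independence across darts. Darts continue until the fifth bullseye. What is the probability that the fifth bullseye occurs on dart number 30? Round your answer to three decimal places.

0.024

Y = trial on which the fifth success occurs; negative binomial, r=5, p=0.12.
P(Y=30) = C(29,4) · p^5 · (1−p)^25
= 23751 · 2.4883e-05 · 0.040932 = 0.02419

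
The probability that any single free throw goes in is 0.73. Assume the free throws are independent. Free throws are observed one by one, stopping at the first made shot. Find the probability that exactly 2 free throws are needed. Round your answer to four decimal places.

0.1971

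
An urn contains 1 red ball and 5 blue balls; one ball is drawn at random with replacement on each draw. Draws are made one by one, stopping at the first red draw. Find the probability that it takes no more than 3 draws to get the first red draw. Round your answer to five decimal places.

0.42130

Y = number of draws to the first success; geometric, p = 0.166667.
P(Y ≤ 3) = 1 − (1−p)^3 = 1 − 0.5787037 = 0.4212963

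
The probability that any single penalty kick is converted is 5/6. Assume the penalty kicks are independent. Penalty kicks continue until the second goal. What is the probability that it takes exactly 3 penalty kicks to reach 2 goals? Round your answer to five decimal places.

Y = trial on which the second success occurs; negative binomial, r=2, p=0.833333.
P(Y=3) = C(2,1) · p^2 · (1−p)^1
= 2 · 0.69444 · 0.16667 = 0.2314815

0.23148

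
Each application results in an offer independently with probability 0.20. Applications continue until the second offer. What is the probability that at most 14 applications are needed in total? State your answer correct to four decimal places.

0.8021

Finishing within 14 applications ⇔ at least 2 successes in the first 14. With X ~ Binomial(14, 0.20), P(Y ≤ 14) = 1 − P(X ≤ 1).
  k=0: C(14,0)·0.20^0·0.80^14 = 0.043980
  k=1: C(14,1)·0.20^1·0.80^13 = 0.153932
1 − 0.197912 = 0.802088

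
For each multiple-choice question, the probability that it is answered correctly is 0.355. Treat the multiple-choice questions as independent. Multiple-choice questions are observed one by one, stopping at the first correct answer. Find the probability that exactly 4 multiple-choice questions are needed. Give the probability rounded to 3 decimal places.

0.095

Geometric (trials to first success), p = 0.355.
P(Y = 4) = (1−p)^3 · p = 0.26834 · 0.355 = 0.09526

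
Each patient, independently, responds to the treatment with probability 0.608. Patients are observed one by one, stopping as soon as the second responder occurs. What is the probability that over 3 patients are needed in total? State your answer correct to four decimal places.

0.3405

Needing more than 3 patients ⇔ fewer than 2 successes in the first 3. With X ~ Binomial(3, 0.608), P(Y > 3) = P(X ≤ 1).
  k=0: C(3,0)·0.608^0·0.392^3 = 0.060236
  k=1: C(3,1)·0.608^1·0.392^2 = 0.280283
P(X ≤ 1) = 0.340519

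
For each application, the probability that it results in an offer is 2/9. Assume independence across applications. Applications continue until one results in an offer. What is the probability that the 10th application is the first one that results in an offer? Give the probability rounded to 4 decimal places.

0.0231

Geometric (trials to first success), p = 0.222222.
P(Y = 10) = (1−p)^9 · p = 0.10416 · 0.222222 = 0.023147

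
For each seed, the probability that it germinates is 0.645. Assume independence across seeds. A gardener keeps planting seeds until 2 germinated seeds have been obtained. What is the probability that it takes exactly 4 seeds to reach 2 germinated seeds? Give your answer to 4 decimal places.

0.1573

Y = trial on which the second success occurs; negative binomial, r=2, p=0.645.
P(Y=4) = C(3,1) · p^2 · (1−p)^2
= 3 · 0.41602 · 0.12602 = 0.157289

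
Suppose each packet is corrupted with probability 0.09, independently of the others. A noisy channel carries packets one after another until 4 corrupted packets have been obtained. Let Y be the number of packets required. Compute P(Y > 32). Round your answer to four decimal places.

Needing more than 32 packets ⇔ fewer than 4 successes in the first 32. With X ~ Binomial(32, 0.09), P(Y > 32) = P(X ≤ 3).
  k=0: C(32,0)·0.09^0·0.91^32 = 0.048902
  k=1: C(32,1)·0.09^1·0.91^31 = 0.154766
  k=2: C(32,2)·0.09^2·0.91^30 = 0.237251
  k=3: C(32,3)·0.09^3·0.91^29 = 0.234644
P(X ≤ 3) = 0.675563

0.6756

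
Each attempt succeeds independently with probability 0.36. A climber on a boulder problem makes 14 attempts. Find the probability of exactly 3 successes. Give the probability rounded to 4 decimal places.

0.1253

X ~ Binomial(n=14, p=0.36).
P(X=3) = C(14,3) · p^3 · (1−p)^11
= 364 · 0.046656 · 0.0073787 = 0.125311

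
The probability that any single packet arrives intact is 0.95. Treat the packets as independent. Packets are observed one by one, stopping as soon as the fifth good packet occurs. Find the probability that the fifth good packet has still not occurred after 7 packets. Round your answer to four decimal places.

Needing more than 7 packets ⇔ fewer than 5 successes in the first 7. With X ~ Binomial(7, 0.95), P(Y > 7) = P(X ≤ 4).
  k=0: C(7,0)·0.95^0·0.05^7 = 0.000000
  k=1: C(7,1)·0.95^1·0.05^6 = 0.000000
  k=2: C(7,2)·0.95^2·0.05^5 = 0.000006
  k=3: C(7,3)·0.95^3·0.05^4 = 0.000188
  k=4: C(7,4)·0.95^4·0.05^3 = 0.003563
P(X ≤ 4) = 0.003757

0.0038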